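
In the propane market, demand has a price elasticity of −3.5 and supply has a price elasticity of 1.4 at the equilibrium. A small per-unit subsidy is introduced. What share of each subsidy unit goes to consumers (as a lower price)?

For a small subsidy around the equilibrium, the benefit split depends on the relative slopes, which at a point are proportional to the elasticities.
Buyer share = εs/(εs + |εd|) = 1.4/(1.4 + 3.5) = 2/7; seller share = |εd|/(εs + |εd|) = 5/7.

Consumer share = 2/7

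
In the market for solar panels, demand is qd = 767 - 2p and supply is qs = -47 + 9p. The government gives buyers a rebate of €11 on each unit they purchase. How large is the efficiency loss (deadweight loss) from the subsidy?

Pre-subsidy: 767 - 2p = -47 + 9p gives p* = 74, q* = 619.
With the rebate, buyers effectively pay pb = ps − 11, where ps is the price sellers receive.
Demand in terms of ps becomes qd = 767 − 2(ps − 11) = 789 - 2ps. Setting this equal to supply: 789 - 2ps = -47 + 9ps, so ps = 76.
Buyers pay pb = 76 − 11 = 65; q' = -47 + 9·76 = 637.
The subsidy expands output by 637 − 619 = 18 past the efficient level; on those units the gap between marginal cost and willingness to pay runs from 0 up to 11.
DWL = ½ × 11 × 18 = 99.

Deadweight loss = €99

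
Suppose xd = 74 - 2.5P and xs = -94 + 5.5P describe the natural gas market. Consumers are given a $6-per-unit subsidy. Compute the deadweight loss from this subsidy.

Pre-subsidy: 74 - 2.5P = -94 + 5.5P gives P* = 21, x* = 21.5.
With the rebate, buyers effectively pay Pb = Ps − 6, where Ps is the price sellers receive.
Demand in terms of Ps becomes xd = 74 − 2.5(Ps − 6) = 89 - 2.5Ps. Setting this equal to supply: 89 - 2.5Ps = -94 + 5.5Ps, so Ps = 22.875.
Buyers pay Pb = 22.875 − 6 = 16.875; x' = -94 + 5.5·22.875 = 31.8125.
The subsidy expands output by 31.8125 − 21.5 = 10.3125 past the efficient level; on those units the gap between marginal cost and willingness to pay runs from 0 up to 6.
DWL = ½ × 6 × 10.3125 = 30.9375.

Deadweight loss = $30.9375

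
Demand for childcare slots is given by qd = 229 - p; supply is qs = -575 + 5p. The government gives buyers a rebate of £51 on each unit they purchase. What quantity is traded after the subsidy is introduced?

Pre-subsidy: 229 - p = -575 + 5p gives p* = 134, q* = 95.
With the rebate, buyers effectively pay pb = ps − 51, where ps is the price sellers receive.
Demand in terms of ps becomes qd = 229 − 1(ps − 51) = 280 - ps. Setting this equal to supply: 280 - ps = -575 + 5ps, so ps = 142.5.
Buyers pay pb = 142.5 − 51 = 91.5; q' = -575 + 5·142.5 = 137.5.

q' = 137.5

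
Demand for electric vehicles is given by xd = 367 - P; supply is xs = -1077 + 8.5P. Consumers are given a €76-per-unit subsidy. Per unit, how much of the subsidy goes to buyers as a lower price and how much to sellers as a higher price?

Buyers gain €68 per unit; sellers gain €8 per unit

Pre-subsidy: 367 - P = -1077 + 8.5P gives P* = 152, x* = 215.
With the rebate, buyers effectively pay Pb = Ps − 76, where Ps is the price sellers receive.
Demand in terms of Ps becomes xd = 367 − 1(Ps − 76) = 443 - Ps. Setting this equal to supply: 443 - Ps = -1077 + 8.5Ps, so Ps = 160.
Buyers pay Pb = 160 − 76 = 84; x' = -1077 + 8.5·160 = 283.
Buyers' price falls by P* − Pb = 152 − 84 = 68; sellers' price rises by Ps − P* = 160 − 152 = 8.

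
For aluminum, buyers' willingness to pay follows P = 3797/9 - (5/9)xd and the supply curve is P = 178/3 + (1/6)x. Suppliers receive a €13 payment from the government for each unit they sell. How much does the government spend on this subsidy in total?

Pre-subsidy: 3797/9 - (5/9)x = 178/3 + (1/6)x gives x* = 502 and P* = 143.
With the subsidy, sellers receive Ps = Pb + 13 for each unit, where Pb is the price buyers pay.
On the curves, Pb = 3797/9 - (5/9)x and Ps = 178/3 + (1/6)x; the wedge Ps − Pb = 13 gives 178/3 + (1/6)x − (3797/9 - (5/9)x) = 13, so x' = 520.
Then Pb = 3797/9 − (5/9)·520 = 133 and Ps = 178/3 + (1/6)·520 = 146.
Government outlay = subsidy × quantity = 13 × 520 = 6760.

Government cost = €6760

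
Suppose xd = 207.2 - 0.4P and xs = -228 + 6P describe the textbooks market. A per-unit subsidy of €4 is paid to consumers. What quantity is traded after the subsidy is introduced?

Pre-subsidy: 207.2 - 0.4P = -228 + 6P gives P* = 68, x* = 180.
With the rebate, buyers effectively pay Pb = Ps − 4, where Ps is the price sellers receive.
Demand in terms of Ps becomes xd = 207.2 − 0.4(Ps − 4) = 208.8 - 0.4Ps. Setting this equal to supply: 208.8 - 0.4Ps = -228 + 6Ps, so Ps = 68.25.
Buyers pay Pb = 68.25 − 4 = 64.25; x' = -228 + 6·68.25 = 181.5.

x' = 181.5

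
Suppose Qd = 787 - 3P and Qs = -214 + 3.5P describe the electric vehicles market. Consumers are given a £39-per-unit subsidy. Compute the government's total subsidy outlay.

Government cost = £15132

Pre-subsidy: 787 - 3P = -214 + 3.5P gives P* = 154, Q* = 325.
With the rebate, buyers effectively pay Pb = Ps − 39, where Ps is the price sellers receive.
Demand in terms of Ps becomes Qd = 787 − 3(Ps − 39) = 904 - 3Ps. Setting this equal to supply: 904 - 3Ps = -214 + 3.5Ps, so Ps = 172.
Buyers pay Pb = 172 − 39 = 133; Q' = -214 + 3.5·172 = 388.
Government outlay = subsidy × quantity = 39 × 388 = 15132.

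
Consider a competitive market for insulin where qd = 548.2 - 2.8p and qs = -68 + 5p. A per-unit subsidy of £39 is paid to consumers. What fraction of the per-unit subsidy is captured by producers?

Pre-subsidy: 548.2 - 2.8p = -68 + 5p gives p* = 79, q* = 327.
With the rebate, buyers effectively pay pb = ps − 39, where ps is the price sellers receive.
Demand in terms of ps becomes qd = 548.2 − 2.8(ps − 39) = 657.4 - 2.8ps. Setting this equal to supply: 657.4 - 2.8ps = -68 + 5ps, so ps = 93.
Buyers pay pb = 93 − 39 = 54; q' = -68 + 5·93 = 397.
Buyers' price falls by p* − pb = 79 − 54 = 25; sellers' price rises by ps − p* = 93 − 79 = 14.
So producers capture 14/39 = 14/39 of each unit of subsidy.

Producer share = 14/39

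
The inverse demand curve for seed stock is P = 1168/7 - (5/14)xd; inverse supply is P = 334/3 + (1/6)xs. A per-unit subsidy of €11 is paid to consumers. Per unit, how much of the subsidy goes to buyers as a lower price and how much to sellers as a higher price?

Pre-subsidy: 1168/7 - (5/14)x = 334/3 + (1/6)x gives x* = 106 and P* = 129.
With the rebate, buyers effectively pay Pb = Ps − 11, where Ps is the price sellers receive.
On the curves, Pb = 1168/7 - (5/14)x and Ps = 334/3 + (1/6)x; the wedge Ps − Pb = 11 gives 334/3 + (1/6)x − (1168/7 - (5/14)x) = 11, so x' = 127.
Then Pb = 1168/7 − (5/14)·127 = 121.5 and Ps = 334/3 + (1/6)·127 = 132.5.
Buyers' price falls by P* − Pb = 129 − 121.5 = 7.5; sellers' price rises by Ps − P* = 132.5 − 129 = 3.5.

Buyers gain €7.5 per unit; sellers gain €3.5 per unit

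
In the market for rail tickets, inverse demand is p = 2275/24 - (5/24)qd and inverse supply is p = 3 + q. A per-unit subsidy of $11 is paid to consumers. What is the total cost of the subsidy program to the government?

Pre-subsidy: 2275/24 - (5/24)q = 3 + q gives q* = 2203/29 and p* = 2290/29.
With the rebate, buyers effectively pay pb = ps − 11, where ps is the price sellers receive.
On the curves, pb = 2275/24 - (5/24)q and ps = 3 + q; the wedge ps − pb = 11 gives 3 + q − (2275/24 - (5/24)q) = 11, so q' = 2467/29.
Then pb = 2275/24 − (5/24)·(2467/29) = 2235/29 and ps = 3 + 1·(2467/29) = 2554/29.
Government outlay = subsidy × quantity = 11 × 2467/29 = 27137/29.

Government cost = 27137/29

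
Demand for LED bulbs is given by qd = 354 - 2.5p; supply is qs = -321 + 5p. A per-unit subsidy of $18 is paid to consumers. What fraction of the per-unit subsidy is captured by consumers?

Consumer share = 2/3

Pre-subsidy: 354 - 2.5p = -321 + 5p gives p* = 90, q* = 129.
With the rebate, buyers effectively pay pb = ps − 18, where ps is the price sellers receive.
Demand in terms of ps becomes qd = 354 − 2.5(ps − 18) = 399 - 2.5ps. Setting this equal to supply: 399 - 2.5ps = -321 + 5ps, so ps = 96.
Buyers pay pb = 96 − 18 = 78; q' = -321 + 5·96 = 159.
Buyers' price falls by p* − pb = 90 − 78 = 12; sellers' price rises by ps − p* = 96 − 90 = 6.
So consumers capture 12/18 = 2/3 of each unit of subsidy.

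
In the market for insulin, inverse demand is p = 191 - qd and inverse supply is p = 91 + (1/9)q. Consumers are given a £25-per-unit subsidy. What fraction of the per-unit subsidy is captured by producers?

Producer share = 0.1

Pre-subsidy: 191 - q = 91 + (1/9)q gives q* = 90 and p* = 101.
With the rebate, buyers effectively pay pb = ps − 25, where ps is the price sellers receive.
On the curves, pb = 191 - q and ps = 91 + (1/9)q; the wedge ps − pb = 25 gives 91 + (1/9)q − (191 - q) = 25, so q' = 112.5.
Then pb = 191 − 1·112.5 = 78.5 and ps = 91 + (1/9)·112.5 = 103.5.
Buyers' price falls by p* − pb = 101 − 78.5 = 22.5; sellers' price rises by ps − p* = 103.5 − 101 = 2.5.
So producers capture 2.5/25 = 0.1 of each unit of subsidy.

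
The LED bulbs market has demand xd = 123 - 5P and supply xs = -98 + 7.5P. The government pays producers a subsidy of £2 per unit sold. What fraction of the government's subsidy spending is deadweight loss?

Pre-subsidy: 123 - 5P = -98 + 7.5P gives P* = 17.68, x* = 34.6.
With the subsidy, sellers receive Ps = Pb + 2 for each unit, where Pb is the price buyers pay.
Supply in terms of Pb becomes xs = -98 + 7.5(Pb + 2) = -83 + 7.5Pb. Setting this equal to demand: 123 - 5Pb = -83 + 7.5Pb, so Pb = 16.48.
Sellers receive Ps = 16.48 + 2 = 18.48; x' = 123 − 5·16.48 = 40.6.
ΔCS = ½(34.6 + 40.6)(17.68 − 16.48) = 45.12; ΔPS = ½(34.6 + 40.6)(18.48 − 17.68) = 30.08.
Government spending = 2 × 40.6 = 81.2.
DWL = ½ × 2 × (40.6 − 34.6) = 6; fraction = 6 / 81.2 = 15/203.

DWL / government spending = 15/203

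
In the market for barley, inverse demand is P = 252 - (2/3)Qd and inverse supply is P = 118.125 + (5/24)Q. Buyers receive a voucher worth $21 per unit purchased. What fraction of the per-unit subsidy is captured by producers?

Pre-subsidy: 252 - (2/3)Q = 118.125 + (5/24)Q gives Q* = 153 and P* = 150.
With the rebate, buyers effectively pay Pb = Ps − 21, where Ps is the price sellers receive.
On the curves, Pb = 252 - (2/3)Q and Ps = 118.125 + (5/24)Q; the wedge Ps − Pb = 21 gives 118.125 + (5/24)Q − (252 - (2/3)Q) = 21, so Q' = 177.
Then Pb = 252 − (2/3)·177 = 134 and Ps = 118.125 + (5/24)·177 = 155.
Buyers' price falls by P* − Pb = 150 − 134 = 16; sellers' price rises by Ps − P* = 155 − 150 = 5.
So producers capture 5/21 = 5/21 of each unit of subsidy.

Producer share = 5/21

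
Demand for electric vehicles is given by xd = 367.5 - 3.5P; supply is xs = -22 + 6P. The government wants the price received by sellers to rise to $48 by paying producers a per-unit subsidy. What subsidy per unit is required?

At a seller price of 48, quantity supplied is -22 + 6·48 = 266.
Buyers absorb 266 only when they pay Pb with 367.5 − 3.5·Pb = 266, i.e. Pb = 29.
s = Ps − Pb = 48 − 29 = 19.

Required subsidy s = $19 per unit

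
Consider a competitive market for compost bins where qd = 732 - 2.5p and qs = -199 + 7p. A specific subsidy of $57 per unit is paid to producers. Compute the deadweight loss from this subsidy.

Pre-subsidy: 732 - 2.5p = -199 + 7p gives p* = 98, q* = 487.
With the subsidy, sellers receive ps = pb + 57 for each unit, where pb is the price buyers pay.
Supply in terms of pb becomes qs = -199 + 7(pb + 57) = 200 + 7pb. Setting this equal to demand: 732 - 2.5pb = 200 + 7pb, so pb = 56.
Sellers receive ps = 56 + 57 = 113; q' = 732 − 2.5·56 = 592.
The subsidy expands output by 592 − 487 = 105 past the efficient level; on those units the gap between marginal cost and willingness to pay runs from 0 up to 57.
DWL = ½ × 57 × 105 = 2992.5.

Deadweight loss = $2992.5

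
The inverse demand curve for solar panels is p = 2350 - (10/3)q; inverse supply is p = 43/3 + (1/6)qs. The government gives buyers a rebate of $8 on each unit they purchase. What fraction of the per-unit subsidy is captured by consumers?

Consumer share = 20/21

Pre-subsidy: 2350 - (10/3)q = 43/3 + (1/6)q gives q* = 2002/3 and p* = 1130/9.
With the rebate, buyers effectively pay pb = ps − 8, where ps is the price sellers receive.
On the curves, pb = 2350 - (10/3)q and ps = 43/3 + (1/6)q; the wedge ps − pb = 8 gives 43/3 + (1/6)q − (2350 - (10/3)q) = 8, so q' = 14062/21.
Then pb = 2350 − (10/3)·(14062/21) = 7430/63 and ps = 43/3 + (1/6)·(14062/21) = 7934/63.
Buyers' price falls by p* − pb = 1130/9 − 7430/63 = 160/21; sellers' price rises by ps − p* = 7934/63 − 1130/9 = 8/21.
So consumers capture (160/21)/8 = 20/21 of each unit of subsidy.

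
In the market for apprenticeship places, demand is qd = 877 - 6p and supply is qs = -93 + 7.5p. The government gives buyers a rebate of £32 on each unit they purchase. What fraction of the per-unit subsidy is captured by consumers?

Pre-subsidy: 877 - 6p = -93 + 7.5p gives p* = 1940/27, q* = 4013/9.
With the rebate, buyers effectively pay pb = ps − 32, where ps is the price sellers receive.
Demand in terms of ps becomes qd = 877 − 6(ps − 32) = 1069 - 6ps. Setting this equal to supply: 1069 - 6ps = -93 + 7.5ps, so ps = 2324/27.
Buyers pay pb = 2324/27 − 32 = 1460/27; q' = -93 + 7.5·(2324/27) = 4973/9.
Buyers' price falls by p* − pb = 1940/27 − 1460/27 = 160/9; sellers' price rises by ps − p* = 2324/27 − 1940/27 = 128/9.
So consumers capture (160/9)/32 = 5/9 of each unit of subsidy.

Consumer share = 5/9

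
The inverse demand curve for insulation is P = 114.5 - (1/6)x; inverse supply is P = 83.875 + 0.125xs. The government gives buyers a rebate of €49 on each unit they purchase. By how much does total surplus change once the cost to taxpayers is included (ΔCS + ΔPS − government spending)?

Pre-subsidy: 114.5 - (1/6)x = 83.875 + 0.125x gives x* = 105 and P* = 97.
With the rebate, buyers effectively pay Pb = Ps − 49, where Ps is the price sellers receive.
On the curves, Pb = 114.5 - (1/6)x and Ps = 83.875 + 0.125x; the wedge Ps − Pb = 49 gives 83.875 + 0.125x − (114.5 - (1/6)x) = 49, so x' = 273.
Then Pb = 114.5 − (1/6)·273 = 69 and Ps = 83.875 + 0.125·273 = 118.
ΔCS = ½(105 + 273)(97 − 69) = 5292; ΔPS = ½(105 + 273)(118 − 97) = 3969.
Government spending = 49 × 273 = 13377.
Net change = 5292 + 3969 − 13377 = -4116. The loss equals the DWL triangle ½·49·168.

Net change in total surplus = -€4116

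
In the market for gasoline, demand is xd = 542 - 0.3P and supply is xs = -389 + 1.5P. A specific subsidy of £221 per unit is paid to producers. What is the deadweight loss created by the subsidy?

Pre-subsidy: 542 - 0.3P = -389 + 1.5P gives P* = 4655/9, x* = 2321/6.
With the subsidy, sellers receive Ps = Pb + 221 for each unit, where Pb is the price buyers pay.
Supply in terms of Pb becomes xs = -389 + 1.5(Pb + 221) = -57.5 + 1.5Pb. Setting this equal to demand: 542 - 0.3Pb = -57.5 + 1.5Pb, so Pb = 5995/18.
Sellers receive Ps = 5995/18 + 221 = 9973/18; x' = 542 − 0.3·(5995/18) = 5305/12.
The subsidy expands output by 5305/12 − 2321/6 = 55.25 past the efficient level; on those units the gap between marginal cost and willingness to pay runs from 0 up to 221.
DWL = ½ × 221 × 55.25 = 6105.125.

Deadweight loss = £6105.125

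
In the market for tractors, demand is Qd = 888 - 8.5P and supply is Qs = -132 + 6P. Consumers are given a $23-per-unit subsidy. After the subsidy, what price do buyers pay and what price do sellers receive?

Pre-subsidy: 888 - 8.5P = -132 + 6P gives P* = 2040/29, Q* = 8412/29.
With the rebate, buyers effectively pay Pb = Ps − 23, where Ps is the price sellers receive.
Demand in terms of Ps becomes Qd = 888 − 8.5(Ps − 23) = 1083.5 - 8.5Ps. Setting this equal to supply: 1083.5 - 8.5Ps = -132 + 6Ps, so Ps = 2431/29.
Buyers pay Pb = 2431/29 − 23 = 1764/29; Q' = -132 + 6·(2431/29) = 10758/29.

Buyers pay 1764/29; sellers receive 2431/29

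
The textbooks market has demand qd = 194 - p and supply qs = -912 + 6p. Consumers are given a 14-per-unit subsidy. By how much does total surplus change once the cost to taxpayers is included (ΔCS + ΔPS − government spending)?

Net change in total surplus = -84

Pre-subsidy: 194 - p = -912 + 6p gives p* = 158, q* = 36.
With the rebate, buyers effectively pay pb = ps − 14, where ps is the price sellers receive.
Demand in terms of ps becomes qd = 194 − 1(ps − 14) = 208 - ps. Setting this equal to supply: 208 - ps = -912 + 6ps, so ps = 160.
Buyers pay pb = 160 − 14 = 146; q' = -912 + 6·160 = 48.
ΔCS = ½(36 + 48)(158 − 146) = 504; ΔPS = ½(36 + 48)(160 − 158) = 84.
Government spending = 14 × 48 = 672.
Net change = 504 + 84 − 672 = -84. The loss equals the DWL triangle ½·14·12.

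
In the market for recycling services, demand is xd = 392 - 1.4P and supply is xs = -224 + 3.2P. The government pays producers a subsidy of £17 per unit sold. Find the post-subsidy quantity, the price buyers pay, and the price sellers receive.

x' = 25424/115; buyers pay 2808/23; sellers receive 3199/23

Pre-subsidy: 392 - 1.4P = -224 + 3.2P gives P* = 3080/23, x* = 4704/23.
With the subsidy, sellers receive Ps = Pb + 17 for each unit, where Pb is the price buyers pay.
Supply in terms of Pb becomes xs = -224 + 3.2(Pb + 17) = -169.6 + 3.2Pb. Setting this equal to demand: 392 - 1.4Pb = -169.6 + 3.2Pb, so Pb = 2808/23.
Sellers receive Ps = 2808/23 + 17 = 3199/23; x' = 392 − 1.4·(2808/23) = 25424/115.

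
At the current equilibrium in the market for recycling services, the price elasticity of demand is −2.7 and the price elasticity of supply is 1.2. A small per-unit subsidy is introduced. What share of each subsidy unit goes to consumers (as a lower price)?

For a small subsidy around the equilibrium, the benefit split depends on the relative slopes, which at a point are proportional to the elasticities.
Buyer share = εs/(εs + |εd|) = 1.2/(1.2 + 2.7) = 4/13; seller share = |εd|/(εs + |εd|) = 9/13.

Consumer share = 4/13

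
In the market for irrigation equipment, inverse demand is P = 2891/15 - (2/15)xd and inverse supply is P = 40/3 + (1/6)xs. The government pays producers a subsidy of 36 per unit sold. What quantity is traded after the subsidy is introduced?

Pre-subsidy: 2891/15 - (2/15)x = 40/3 + (1/6)x gives x* = 598 and P* = 113.
With the subsidy, sellers receive Ps = Pb + 36 for each unit, where Pb is the price buyers pay.
On the curves, Pb = 2891/15 - (2/15)x and Ps = 40/3 + (1/6)x; the wedge Ps − Pb = 36 gives 40/3 + (1/6)x − (2891/15 - (2/15)x) = 36, so x' = 718.
Then Pb = 2891/15 − (2/15)·718 = 97 and Ps = 40/3 + (1/6)·718 = 133.

x' = 718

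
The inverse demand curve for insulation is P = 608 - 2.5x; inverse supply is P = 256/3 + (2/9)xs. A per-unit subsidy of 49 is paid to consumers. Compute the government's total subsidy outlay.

Pre-subsidy: 608 - 2.5x = 256/3 + (2/9)x gives x* = 192 and P* = 128.
With the rebate, buyers effectively pay Pb = Ps − 49, where Ps is the price sellers receive.
On the curves, Pb = 608 - 2.5x and Ps = 256/3 + (2/9)x; the wedge Ps − Pb = 49 gives 256/3 + (2/9)x − (608 - 2.5x) = 49, so x' = 210.
Then Pb = 608 − 2.5·210 = 83 and Ps = 256/3 + (2/9)·210 = 132.
Government outlay = subsidy × quantity = 49 × 210 = 10290.

Government cost = 10290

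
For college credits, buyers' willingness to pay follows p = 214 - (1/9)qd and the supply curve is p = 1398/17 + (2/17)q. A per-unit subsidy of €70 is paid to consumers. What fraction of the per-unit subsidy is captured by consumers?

Consumer share = 17/35

Pre-subsidy: 214 - (1/9)q = 1398/17 + (2/17)q gives q* = 576 and p* = 150.
With the rebate, buyers effectively pay pb = ps − 70, where ps is the price sellers receive.
On the curves, pb = 214 - (1/9)q and ps = 1398/17 + (2/17)q; the wedge ps − pb = 70 gives 1398/17 + (2/17)q − (214 - (1/9)q) = 70, so q' = 882.
Then pb = 214 − (1/9)·882 = 116 and ps = 1398/17 + (2/17)·882 = 186.
Buyers' price falls by p* − pb = 150 − 116 = 34; sellers' price rises by ps − p* = 186 − 150 = 36.
So consumers capture 34/70 = 17/35 of each unit of subsidy.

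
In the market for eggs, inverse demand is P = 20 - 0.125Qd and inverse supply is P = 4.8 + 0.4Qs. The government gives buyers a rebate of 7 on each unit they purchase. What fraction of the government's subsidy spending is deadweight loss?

Pre-subsidy: 20 - 0.125Q = 4.8 + 0.4Q gives Q* = 608/21 and P* = 344/21.
With the rebate, buyers effectively pay Pb = Ps − 7, where Ps is the price sellers receive.
On the curves, Pb = 20 - 0.125Q and Ps = 4.8 + 0.4Q; the wedge Ps − Pb = 7 gives 4.8 + 0.4Q − (20 - 0.125Q) = 7, so Q' = 296/7.
Then Pb = 20 − 0.125·(296/7) = 103/7 and Ps = 4.8 + 0.4·(296/7) = 152/7.
ΔCS = ½(608/21 + 296/7)(344/21 − 103/7) = 3740/63; ΔPS = ½(608/21 + 296/7)(152/7 − 344/21) = 11968/63.
Government spending = 7 × 296/7 = 296.
DWL = ½ × 7 × (296/7 − 608/21) = 140/3; fraction = (140/3) / 296 = 35/222.

DWL / government spending = 35/222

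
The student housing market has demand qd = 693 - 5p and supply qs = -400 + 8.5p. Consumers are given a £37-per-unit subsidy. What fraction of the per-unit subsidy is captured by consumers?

Consumer share = 17/27

Pre-subsidy: 693 - 5p = -400 + 8.5p gives p* = 2186/27, q* = 7781/27.
With the rebate, buyers effectively pay pb = ps − 37, where ps is the price sellers receive.
Demand in terms of ps becomes qd = 693 − 5(ps − 37) = 878 - 5ps. Setting this equal to supply: 878 - 5ps = -400 + 8.5ps, so ps = 284/3.
Buyers pay pb = 284/3 − 37 = 173/3; q' = -400 + 8.5·(284/3) = 1214/3.
Buyers' price falls by p* − pb = 2186/27 − 173/3 = 629/27; sellers' price rises by ps − p* = 284/3 − 2186/27 = 370/27.
So consumers capture (629/27)/37 = 17/27 of each unit of subsidy.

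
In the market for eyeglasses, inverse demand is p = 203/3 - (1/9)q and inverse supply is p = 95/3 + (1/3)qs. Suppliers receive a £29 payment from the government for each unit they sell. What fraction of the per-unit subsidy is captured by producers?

Producer share = 0.75

Pre-subsidy: 203/3 - (1/9)q = 95/3 + (1/3)q gives q* = 81 and p* = 176/3.
With the subsidy, sellers receive ps = pb + 29 for each unit, where pb is the price buyers pay.
On the curves, pb = 203/3 - (1/9)q and ps = 95/3 + (1/3)q; the wedge ps − pb = 29 gives 95/3 + (1/3)q − (203/3 - (1/9)q) = 29, so q' = 146.25.
Then pb = 203/3 − (1/9)·146.25 = 617/12 and ps = 95/3 + (1/3)·146.25 = 965/12.
Buyers' price falls by p* − pb = 176/3 − 617/12 = 7.25; sellers' price rises by ps − p* = 965/12 − 176/3 = 21.75.
So producers capture 21.75/29 = 0.75 of each unit of subsidy.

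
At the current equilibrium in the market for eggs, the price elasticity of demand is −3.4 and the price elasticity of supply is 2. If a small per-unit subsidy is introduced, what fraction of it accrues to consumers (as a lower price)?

Consumer share = 10/27

For a small subsidy around the equilibrium, the benefit split depends on the relative slopes, which at a point are proportional to the elasticities.
Buyer share = εs/(εs + |εd|) = 2/(2 + 3.4) = 10/27; seller share = |εd|/(εs + |εd|) = 17/27.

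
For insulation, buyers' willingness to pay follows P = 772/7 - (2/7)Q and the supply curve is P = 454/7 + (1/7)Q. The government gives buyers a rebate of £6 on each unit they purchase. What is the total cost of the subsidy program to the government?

Government cost = £720

Pre-subsidy: 772/7 - (2/7)Q = 454/7 + (1/7)Q gives Q* = 106 and P* = 80.
With the rebate, buyers effectively pay Pb = Ps − 6, where Ps is the price sellers receive.
On the curves, Pb = 772/7 - (2/7)Q and Ps = 454/7 + (1/7)Q; the wedge Ps − Pb = 6 gives 454/7 + (1/7)Q − (772/7 - (2/7)Q) = 6, so Q' = 120.
Then Pb = 772/7 − (2/7)·120 = 76 and Ps = 454/7 + (1/7)·120 = 82.
Government outlay = subsidy × quantity = 6 × 120 = 720.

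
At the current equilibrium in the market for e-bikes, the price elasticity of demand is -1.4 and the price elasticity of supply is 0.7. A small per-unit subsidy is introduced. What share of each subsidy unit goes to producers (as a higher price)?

Producer share = 2/3

For a small subsidy around the equilibrium, the benefit split depends on the relative slopes, which at a point are proportional to the elasticities.
Buyer share = εs/(εs + |εd|) = 0.7/(0.7 + 1.4) = 1/3; seller share = |εd|/(εs + |εd|) = 2/3.
So producers capture 2/3 of the subsidy.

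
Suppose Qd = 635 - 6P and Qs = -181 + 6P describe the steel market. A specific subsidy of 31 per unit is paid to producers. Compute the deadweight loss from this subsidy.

Deadweight loss = 1441.5

Pre-subsidy: 635 - 6P = -181 + 6P gives P* = 68, Q* = 227.
With the subsidy, sellers receive Ps = Pb + 31 for each unit, where Pb is the price buyers pay.
Supply in terms of Pb becomes Qs = -181 + 6(Pb + 31) = 5 + 6Pb. Setting this equal to demand: 635 - 6Pb = 5 + 6Pb, so Pb = 52.5.
Sellers receive Ps = 52.5 + 31 = 83.5; Q' = 635 − 6·52.5 = 320.
The subsidy expands output by 320 − 227 = 93 past the efficient level; on those units the gap between marginal cost and willingness to pay runs from 0 up to 31.
DWL = ½ × 31 × 93 = 1441.5.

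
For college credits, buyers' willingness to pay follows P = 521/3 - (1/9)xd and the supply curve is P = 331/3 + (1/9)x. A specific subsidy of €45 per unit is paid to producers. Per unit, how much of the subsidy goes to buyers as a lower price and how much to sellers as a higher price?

Buyers gain €22.5 per unit; sellers gain €22.5 per unit

Pre-subsidy: 521/3 - (1/9)x = 331/3 + (1/9)x gives x* = 285 and P* = 142.
With the subsidy, sellers receive Ps = Pb + 45 for each unit, where Pb is the price buyers pay.
On the curves, Pb = 521/3 - (1/9)x and Ps = 331/3 + (1/9)x; the wedge Ps − Pb = 45 gives 331/3 + (1/9)x − (521/3 - (1/9)x) = 45, so x' = 487.5.
Then Pb = 521/3 − (1/9)·487.5 = 119.5 and Ps = 331/3 + (1/9)·487.5 = 164.5.
Buyers' price falls by P* − Pb = 142 − 119.5 = 22.5; sellers' price rises by Ps − P* = 164.5 − 142 = 22.5.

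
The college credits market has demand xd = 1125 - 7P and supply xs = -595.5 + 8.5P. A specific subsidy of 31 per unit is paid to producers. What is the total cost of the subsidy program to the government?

Pre-subsidy: 1125 - 7P = -595.5 + 8.5P gives P* = 111, x* = 348.
With the subsidy, sellers receive Ps = Pb + 31 for each unit, where Pb is the price buyers pay.
Supply in terms of Pb becomes xs = -595.5 + 8.5(Pb + 31) = -332 + 8.5Pb. Setting this equal to demand: 1125 - 7Pb = -332 + 8.5Pb, so Pb = 94.
Sellers receive Ps = 94 + 31 = 125; x' = 1125 − 7·94 = 467.
Government outlay = subsidy × quantity = 31 × 467 = 14477.

Government cost = 14477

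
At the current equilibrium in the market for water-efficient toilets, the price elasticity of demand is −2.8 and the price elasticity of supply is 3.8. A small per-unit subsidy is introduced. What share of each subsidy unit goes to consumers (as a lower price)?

Consumer share = 19/33

For a small subsidy around the equilibrium, the benefit split depends on the relative slopes, which at a point are proportional to the elasticities.
Buyer share = εs/(εs + |εd|) = 3.8/(3.8 + 2.8) = 19/33; seller share = |εd|/(εs + |εd|) = 14/33.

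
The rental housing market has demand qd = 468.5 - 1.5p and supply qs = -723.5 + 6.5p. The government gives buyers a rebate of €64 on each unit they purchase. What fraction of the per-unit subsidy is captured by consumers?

Consumer share = 0.8125

Pre-subsidy: 468.5 - 1.5p = -723.5 + 6.5p gives p* = 149, q* = 245.
With the rebate, buyers effectively pay pb = ps − 64, where ps is the price sellers receive.
Demand in terms of ps becomes qd = 468.5 − 1.5(ps − 64) = 564.5 - 1.5ps. Setting this equal to supply: 564.5 - 1.5ps = -723.5 + 6.5ps, so ps = 161.
Buyers pay pb = 161 − 64 = 97; q' = -723.5 + 6.5·161 = 323.
Buyers' price falls by p* − pb = 149 − 97 = 52; sellers' price rises by ps − p* = 161 − 149 = 12.
So consumers capture 52/64 = 0.8125 of each unit of subsidy.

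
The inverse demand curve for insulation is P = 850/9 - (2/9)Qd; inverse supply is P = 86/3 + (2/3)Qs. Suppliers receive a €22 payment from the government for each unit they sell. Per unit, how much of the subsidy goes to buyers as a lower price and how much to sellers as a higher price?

Buyers gain €5.5 per unit; sellers gain €16.5 per unit

Pre-subsidy: 850/9 - (2/9)Q = 86/3 + (2/3)Q gives Q* = 74 and P* = 78.
With the subsidy, sellers receive Ps = Pb + 22 for each unit, where Pb is the price buyers pay.
On the curves, Pb = 850/9 - (2/9)Q and Ps = 86/3 + (2/3)Q; the wedge Ps − Pb = 22 gives 86/3 + (2/3)Q − (850/9 - (2/9)Q) = 22, so Q' = 98.75.
Then Pb = 850/9 − (2/9)·98.75 = 72.5 and Ps = 86/3 + (2/3)·98.75 = 94.5.
Buyers' price falls by P* − Pb = 78 − 72.5 = 5.5; sellers' price rises by Ps − P* = 94.5 − 78 = 16.5.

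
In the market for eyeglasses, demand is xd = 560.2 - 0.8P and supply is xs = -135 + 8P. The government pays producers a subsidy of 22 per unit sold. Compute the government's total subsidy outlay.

Pre-subsidy: 560.2 - 0.8P = -135 + 8P gives P* = 79, x* = 497.
With the subsidy, sellers receive Ps = Pb + 22 for each unit, where Pb is the price buyers pay.
Supply in terms of Pb becomes xs = -135 + 8(Pb + 22) = 41 + 8Pb. Setting this equal to demand: 560.2 - 0.8Pb = 41 + 8Pb, so Pb = 59.
Sellers receive Ps = 59 + 22 = 81; x' = 560.2 − 0.8·59 = 513.
Government outlay = subsidy × quantity = 22 × 513 = 11286.

Government cost = 11286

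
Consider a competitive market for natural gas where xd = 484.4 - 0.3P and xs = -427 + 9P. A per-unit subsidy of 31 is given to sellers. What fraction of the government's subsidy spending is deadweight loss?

Pre-subsidy: 484.4 - 0.3P = -427 + 9P gives P* = 98, x* = 455.
With the subsidy, sellers receive Ps = Pb + 31 for each unit, where Pb is the price buyers pay.
Supply in terms of Pb becomes xs = -427 + 9(Pb + 31) = -148 + 9Pb. Setting this equal to demand: 484.4 - 0.3Pb = -148 + 9Pb, so Pb = 68.
Sellers receive Ps = 68 + 31 = 99; x' = 484.4 − 0.3·68 = 464.
ΔCS = ½(455 + 464)(98 − 68) = 13785; ΔPS = ½(455 + 464)(99 − 98) = 459.5.
Government spending = 31 × 464 = 14384.
DWL = ½ × 31 × (464 − 455) = 139.5; fraction = 139.5 / 14384 = 9/928.

DWL / government spending = 9/928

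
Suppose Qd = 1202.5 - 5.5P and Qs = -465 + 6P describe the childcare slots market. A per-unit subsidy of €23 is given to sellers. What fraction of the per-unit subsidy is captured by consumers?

Pre-subsidy: 1202.5 - 5.5P = -465 + 6P gives P* = 145, Q* = 405.
With the subsidy, sellers receive Ps = Pb + 23 for each unit, where Pb is the price buyers pay.
Supply in terms of Pb becomes Qs = -465 + 6(Pb + 23) = -327 + 6Pb. Setting this equal to demand: 1202.5 - 5.5Pb = -327 + 6Pb, so Pb = 133.
Sellers receive Ps = 133 + 23 = 156; Q' = 1202.5 − 5.5·133 = 471.
Buyers' price falls by P* − Pb = 145 − 133 = 12; sellers' price rises by Ps − P* = 156 − 145 = 11.
So consumers capture 12/23 = 12/23 of each unit of subsidy.

Consumer share = 12/23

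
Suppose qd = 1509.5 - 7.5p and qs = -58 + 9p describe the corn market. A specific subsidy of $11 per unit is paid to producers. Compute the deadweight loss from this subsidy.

Deadweight loss = $247.5

Pre-subsidy: 1509.5 - 7.5p = -58 + 9p gives p* = 95, q* = 797.
With the subsidy, sellers receive ps = pb + 11 for each unit, where pb is the price buyers pay.
Supply in terms of pb becomes qs = -58 + 9(pb + 11) = 41 + 9pb. Setting this equal to demand: 1509.5 - 7.5pb = 41 + 9pb, so pb = 89.
Sellers receive ps = 89 + 11 = 100; q' = 1509.5 − 7.5·89 = 842.
The subsidy expands output by 842 − 797 = 45 past the efficient level; on those units the gap between marginal cost and willingness to pay runs from 0 up to 11.
DWL = ½ × 11 × 45 = 247.5.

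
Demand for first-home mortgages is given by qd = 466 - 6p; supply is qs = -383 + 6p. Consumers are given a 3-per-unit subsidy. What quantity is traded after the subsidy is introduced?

q' = 50.5

Pre-subsidy: 466 - 6p = -383 + 6p gives p* = 70.75, q* = 41.5.
With the rebate, buyers effectively pay pb = ps − 3, where ps is the price sellers receive.
Demand in terms of ps becomes qd = 466 − 6(ps − 3) = 484 - 6ps. Setting this equal to supply: 484 - 6ps = -383 + 6ps, so ps = 72.25.
Buyers pay pb = 72.25 − 3 = 69.25; q' = -383 + 6·72.25 = 50.5.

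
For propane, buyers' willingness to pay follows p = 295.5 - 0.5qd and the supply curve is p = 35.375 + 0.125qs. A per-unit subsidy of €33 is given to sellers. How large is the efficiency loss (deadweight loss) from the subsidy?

Pre-subsidy: 295.5 - 0.5q = 35.375 + 0.125q gives q* = 416.2 and p* = 87.4.
With the subsidy, sellers receive ps = pb + 33 for each unit, where pb is the price buyers pay.
On the curves, pb = 295.5 - 0.5q and ps = 35.375 + 0.125q; the wedge ps − pb = 33 gives 35.375 + 0.125q − (295.5 - 0.5q) = 33, so q' = 469.
Then pb = 295.5 − 0.5·469 = 61 and ps = 35.375 + 0.125·469 = 94.
The subsidy expands output by 469 − 416.2 = 52.8 past the efficient level; on those units the gap between marginal cost and willingness to pay runs from 0 up to 33.
DWL = ½ × 33 × 52.8 = 871.2.

Deadweight loss = €871.2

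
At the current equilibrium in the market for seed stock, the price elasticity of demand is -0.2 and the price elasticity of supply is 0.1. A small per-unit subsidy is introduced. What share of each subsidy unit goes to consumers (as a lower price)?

For a small subsidy around the equilibrium, the benefit split depends on the relative slopes, which at a point are proportional to the elasticities.
Buyer share = εs/(εs + |εd|) = 0.1/(0.1 + 0.2) = 1/3; seller share = |εd|/(εs + |εd|) = 2/3.

Consumer share = 1/3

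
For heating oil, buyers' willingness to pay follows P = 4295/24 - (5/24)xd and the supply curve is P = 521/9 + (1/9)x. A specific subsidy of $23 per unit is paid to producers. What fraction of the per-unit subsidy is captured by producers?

Pre-subsidy: 4295/24 - (5/24)x = 521/9 + (1/9)x gives x* = 379 and P* = 100.
With the subsidy, sellers receive Ps = Pb + 23 for each unit, where Pb is the price buyers pay.
On the curves, Pb = 4295/24 - (5/24)x and Ps = 521/9 + (1/9)x; the wedge Ps − Pb = 23 gives 521/9 + (1/9)x − (4295/24 - (5/24)x) = 23, so x' = 451.
Then Pb = 4295/24 − (5/24)·451 = 85 and Ps = 521/9 + (1/9)·451 = 108.
Buyers' price falls by P* − Pb = 100 − 85 = 15; sellers' price rises by Ps − P* = 108 − 100 = 8.
So producers capture 8/23 = 8/23 of each unit of subsidy.

Producer share = 8/23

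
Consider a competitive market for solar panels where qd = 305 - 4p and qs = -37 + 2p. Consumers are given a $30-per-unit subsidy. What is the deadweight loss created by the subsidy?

Pre-subsidy: 305 - 4p = -37 + 2p gives p* = 57, q* = 77.
With the rebate, buyers effectively pay pb = ps − 30, where ps is the price sellers receive.
Demand in terms of ps becomes qd = 305 − 4(ps − 30) = 425 - 4ps. Setting this equal to supply: 425 - 4ps = -37 + 2ps, so ps = 77.
Buyers pay pb = 77 − 30 = 47; q' = -37 + 2·77 = 117.
The subsidy expands output by 117 − 77 = 40 past the efficient level; on those units the gap between marginal cost and willingness to pay runs from 0 up to 30.
DWL = ½ × 30 × 40 = 600.

Deadweight loss = $600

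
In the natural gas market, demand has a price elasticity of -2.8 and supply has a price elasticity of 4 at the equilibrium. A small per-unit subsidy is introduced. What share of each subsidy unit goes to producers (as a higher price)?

Producer share = 7/17

For a small subsidy around the equilibrium, the benefit split depends on the relative slopes, which at a point are proportional to the elasticities.
Buyer share = εs/(εs + |εd|) = 4/(4 + 2.8) = 10/17; seller share = |εd|/(εs + |εd|) = 7/17.
So producers capture 7/17 of the subsidy.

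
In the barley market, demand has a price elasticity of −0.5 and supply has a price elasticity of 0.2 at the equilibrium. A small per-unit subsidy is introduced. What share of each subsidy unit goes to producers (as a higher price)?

Producer share = 5/7

For a small subsidy around the equilibrium, the benefit split depends on the relative slopes, which at a point are proportional to the elasticities.
Buyer share = εs/(εs + |εd|) = 0.2/(0.2 + 0.5) = 2/7; seller share = |εd|/(εs + |εd|) = 5/7.
So producers capture 5/7 of the subsidy.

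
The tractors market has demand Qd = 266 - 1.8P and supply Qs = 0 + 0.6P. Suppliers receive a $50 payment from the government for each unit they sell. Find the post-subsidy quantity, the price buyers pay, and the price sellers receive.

Q' = 89; buyers pay 295/3; sellers receive 445/3

Pre-subsidy: 266 - 1.8P = 0 + 0.6P gives P* = 665/6, Q* = 66.5.
With the subsidy, sellers receive Ps = Pb + 50 for each unit, where Pb is the price buyers pay.
Supply in terms of Pb becomes Qs = 0 + 0.6(Pb + 50) = 30 + 0.6Pb. Setting this equal to demand: 266 - 1.8Pb = 30 + 0.6Pb, so Pb = 295/3.
Sellers receive Ps = 295/3 + 50 = 445/3; Q' = 266 − 1.8·(295/3) = 89.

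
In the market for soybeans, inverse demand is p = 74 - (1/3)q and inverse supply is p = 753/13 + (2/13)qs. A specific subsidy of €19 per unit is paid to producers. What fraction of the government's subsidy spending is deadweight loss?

DWL / government spending = 13/48

Pre-subsidy: 74 - (1/3)q = 753/13 + (2/13)q gives q* = 33 and p* = 63.
With the subsidy, sellers receive ps = pb + 19 for each unit, where pb is the price buyers pay.
On the curves, pb = 74 - (1/3)q and ps = 753/13 + (2/13)q; the wedge ps − pb = 19 gives 753/13 + (2/13)q − (74 - (1/3)q) = 19, so q' = 72.
Then pb = 74 − (1/3)·72 = 50 and ps = 753/13 + (2/13)·72 = 69.
ΔCS = ½(33 + 72)(63 − 50) = 682.5; ΔPS = ½(33 + 72)(69 − 63) = 315.
Government spending = 19 × 72 = 1368.
DWL = ½ × 19 × (72 − 33) = 370.5; fraction = 370.5 / 1368 = 13/48.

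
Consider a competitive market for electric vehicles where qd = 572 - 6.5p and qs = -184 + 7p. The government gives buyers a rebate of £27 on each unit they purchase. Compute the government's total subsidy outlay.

Government cost = £8073

Pre-subsidy: 572 - 6.5p = -184 + 7p gives p* = 56, q* = 208.
With the rebate, buyers effectively pay pb = ps − 27, where ps is the price sellers receive.
Demand in terms of ps becomes qd = 572 − 6.5(ps − 27) = 747.5 - 6.5ps. Setting this equal to supply: 747.5 - 6.5ps = -184 + 7ps, so ps = 69.
Buyers pay pb = 69 − 27 = 42; q' = -184 + 7·69 = 299.
Government outlay = subsidy × quantity = 27 × 299 = 8073.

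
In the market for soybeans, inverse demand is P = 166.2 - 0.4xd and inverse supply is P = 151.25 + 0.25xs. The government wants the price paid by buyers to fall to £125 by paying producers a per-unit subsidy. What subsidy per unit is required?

Required subsidy s = £52 per unit

At a buyer price of 125, quantity demanded is 415.5 − 2.5·125 = 103.
Sellers supply 103 only when they receive Ps = 151.25 + 0.25·103 = 177.
s = Ps − Pb = 177 − 125 = 52.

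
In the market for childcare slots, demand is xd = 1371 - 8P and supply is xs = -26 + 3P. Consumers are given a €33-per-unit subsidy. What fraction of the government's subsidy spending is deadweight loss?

DWL / government spending = 36/427

Pre-subsidy: 1371 - 8P = -26 + 3P gives P* = 127, x* = 355.
With the rebate, buyers effectively pay Pb = Ps − 33, where Ps is the price sellers receive.
Demand in terms of Ps becomes xd = 1371 − 8(Ps − 33) = 1635 - 8Ps. Setting this equal to supply: 1635 - 8Ps = -26 + 3Ps, so Ps = 151.
Buyers pay Pb = 151 − 33 = 118; x' = -26 + 3·151 = 427.
ΔCS = ½(355 + 427)(127 − 118) = 3519; ΔPS = ½(355 + 427)(151 − 127) = 9384.
Government spending = 33 × 427 = 14091.
DWL = ½ × 33 × (427 − 355) = 1188; fraction = 1188 / 14091 = 36/427.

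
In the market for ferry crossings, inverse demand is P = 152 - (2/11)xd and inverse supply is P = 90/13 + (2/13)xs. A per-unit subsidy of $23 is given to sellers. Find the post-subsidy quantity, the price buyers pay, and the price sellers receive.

Pre-subsidy: 152 - (2/11)x = 90/13 + (2/13)x gives x* = 10373/24 and P* = 881/12.
With the subsidy, sellers receive Ps = Pb + 23 for each unit, where Pb is the price buyers pay.
On the curves, Pb = 152 - (2/11)x and Ps = 90/13 + (2/13)x; the wedge Ps − Pb = 23 gives 90/13 + (2/13)x − (152 - (2/11)x) = 23, so x' = 24035/48.
Then Pb = 152 − (2/11)·(24035/48) = 1463/24 and Ps = 90/13 + (2/13)·(24035/48) = 2015/24.

x' = 24035/48; buyers pay 1463/24; sellers receive 2015/24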